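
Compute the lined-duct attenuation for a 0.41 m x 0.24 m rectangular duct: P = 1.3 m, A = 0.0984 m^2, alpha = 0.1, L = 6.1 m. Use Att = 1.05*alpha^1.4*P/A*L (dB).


alpha^1.4 = 0.1^1.4 = 0.0398107
Attenuation rate = 1.05 * alpha^1.4 * P / A
= 1.05 * 0.0398107 * 1.3 / 0.0984 = 0.552252 dB/m
Total Att = 0.552252 * 6.1 = 3.3687 dB


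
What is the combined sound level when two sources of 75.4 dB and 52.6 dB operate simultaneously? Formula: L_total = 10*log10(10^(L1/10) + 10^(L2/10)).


10^(75.4/10) = 3.46737e+07
10^(52.6/10) = 181970
Sum = 3.46737e+07 + 181970 = 3.48557e+07
L_total = 10*log10(3.48557e+07) = 75.423 dB


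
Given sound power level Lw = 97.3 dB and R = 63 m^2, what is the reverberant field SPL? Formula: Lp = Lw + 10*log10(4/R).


4/R = 4/63 = 0.0634921
Lp = 97.3 + 10*log10(0.0634921) = 85.327 dB


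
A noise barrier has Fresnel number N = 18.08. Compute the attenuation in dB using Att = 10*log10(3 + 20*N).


3 + 20*N = 3 + 20*18.08 = 364.6
Att = 10*log10(364.6) = 25.618 dB


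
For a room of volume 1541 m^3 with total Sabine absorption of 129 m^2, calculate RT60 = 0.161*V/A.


RT60 = 0.161 * 1541 / 129 = 1.9233 s


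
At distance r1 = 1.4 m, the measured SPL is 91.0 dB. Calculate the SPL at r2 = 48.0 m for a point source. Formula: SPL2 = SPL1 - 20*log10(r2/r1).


r2/r1 = 48.0/1.4 = 34.2857
Correction = 20*log10(34.2857) = 30.7023 dB
SPL2 = 91.0 - 30.7023 = 60.298 dB


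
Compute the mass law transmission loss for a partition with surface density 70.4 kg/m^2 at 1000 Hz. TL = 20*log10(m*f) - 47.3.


m * f = 70.4 * 1000 = 70400
20*log10(70400) = 96.9515 dB
TL = 96.9515 - 47.3 = 49.651 dB


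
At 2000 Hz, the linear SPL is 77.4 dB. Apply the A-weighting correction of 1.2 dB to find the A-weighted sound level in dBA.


A-weighting table: 2000 Hz -> 1.2 dB correction
SPL_A = SPL + correction = 77.4 + (1.2) = 78.6 dBA


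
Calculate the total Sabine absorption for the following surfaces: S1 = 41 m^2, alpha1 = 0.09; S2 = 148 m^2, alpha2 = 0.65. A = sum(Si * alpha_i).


41 * 0.09 = 3.69
148 * 0.65 = 96.2
A_total = 3.69 + 96.2 = 99.89 m^2


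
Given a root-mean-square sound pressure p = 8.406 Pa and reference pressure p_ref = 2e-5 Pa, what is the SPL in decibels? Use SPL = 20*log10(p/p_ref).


p / p_ref = 8.406 / 2e-5 = 420300
SPL = 20 * log10(420300) = 112.47 dB


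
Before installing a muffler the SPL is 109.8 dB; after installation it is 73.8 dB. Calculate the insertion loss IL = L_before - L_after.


Insertion loss = SPL without muffler - SPL with muffler
IL = 109.8 - 73.8 = 36 dB


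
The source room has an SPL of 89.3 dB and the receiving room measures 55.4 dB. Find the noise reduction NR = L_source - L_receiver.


NR = L_source - L_receiver (difference between source and receiving room levels)
NR = 89.3 - 55.4 = 33.9 dB


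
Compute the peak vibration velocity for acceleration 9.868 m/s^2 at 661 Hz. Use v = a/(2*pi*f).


omega = 2*pi*f = 2*pi*661 = 4153.19 rad/s
v = a / omega = 9.868 / 4153.19 = 0.002376 m/s


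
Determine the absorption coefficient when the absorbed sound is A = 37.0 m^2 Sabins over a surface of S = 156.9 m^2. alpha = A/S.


Absorption coefficient = absorbed power / incident power
alpha = A / S = 37.0 / 156.9 = 0.23582


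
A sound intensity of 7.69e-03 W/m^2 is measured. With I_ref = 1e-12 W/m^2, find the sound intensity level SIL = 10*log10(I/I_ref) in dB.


I / I_ref = 7.69e-03 / 1e-12 = 7.69e+09
SIL = 10 * log10(7.69e+09) = 98.859 dB


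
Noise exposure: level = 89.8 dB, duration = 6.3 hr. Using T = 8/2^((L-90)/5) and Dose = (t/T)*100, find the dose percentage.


T_allowed = 8 / 2^((89.8 - 90)/5) = 8.22491 hr
Dose = 6.3 / 8.22491 * 100 = 76.597 %


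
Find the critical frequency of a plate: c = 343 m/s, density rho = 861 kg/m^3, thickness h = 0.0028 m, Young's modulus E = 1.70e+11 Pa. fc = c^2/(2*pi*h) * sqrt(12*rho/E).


12*rho/E = 12*861/1.70e+11 = 6.07765e-08
sqrt(12*rho/E) = sqrt(6.07765e-08) = 0.000246529
c^2/(2*pi*h) = 343^2/(2*pi*0.0028) = 6.68729e+06
fc = 6.68729e+06 * 0.000246529 = 1648.6 Hz


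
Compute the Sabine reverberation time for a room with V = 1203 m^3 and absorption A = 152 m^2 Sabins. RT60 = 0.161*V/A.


RT60 = 0.161 * 1203 / 152 = 1.2742 s


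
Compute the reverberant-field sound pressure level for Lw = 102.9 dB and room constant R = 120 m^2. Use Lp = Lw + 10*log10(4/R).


4/R = 4/120 = 0.0333333
Lp = 102.9 + 10*log10(0.0333333) = 88.129 dB


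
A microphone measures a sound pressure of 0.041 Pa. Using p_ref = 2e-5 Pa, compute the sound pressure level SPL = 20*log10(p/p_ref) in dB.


p / p_ref = 0.041 / 2e-5 = 2050
SPL = 20 * log10(2050) = 66.235 dB


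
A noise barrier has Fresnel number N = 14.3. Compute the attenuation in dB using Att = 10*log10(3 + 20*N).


3 + 20*N = 3 + 20*14.3 = 289
Att = 10*log10(289) = 24.609 dB


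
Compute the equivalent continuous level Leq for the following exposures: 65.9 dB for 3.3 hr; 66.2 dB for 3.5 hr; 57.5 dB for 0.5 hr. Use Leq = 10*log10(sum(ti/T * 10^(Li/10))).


T_total = 3.3 + 3.5 + 0.5 = 7.3 hr
(3.3/7.3) * 10^(65.9/10) = 1.7587e+06
(3.5/7.3) * 10^(66.2/10) = 1.99869e+06
(0.5/7.3) * 10^(57.5/10) = 38516.5
Sum = 1.7587e+06 + 1.99869e+06 + 38516.5 = 3.79591e+06
Leq = 10*log10(3.79591e+06) = 65.793 dB


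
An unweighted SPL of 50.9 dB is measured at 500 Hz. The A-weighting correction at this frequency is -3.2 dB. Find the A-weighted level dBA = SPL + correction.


A-weighting table: 500 Hz -> -3.2 dB correction
SPL_A = SPL + correction = 50.9 + (-3.2) = 47.7 dBA


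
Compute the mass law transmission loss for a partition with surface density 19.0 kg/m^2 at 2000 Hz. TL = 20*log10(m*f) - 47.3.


m * f = 19.0 * 2000 = 38000
20*log10(38000) = 91.5957 dB
TL = 91.5957 - 47.3 = 44.296 dB


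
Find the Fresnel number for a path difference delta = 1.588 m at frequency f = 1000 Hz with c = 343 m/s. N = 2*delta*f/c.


N = 2*delta*f/c = 2*delta/lambda, where lambda = c/f
lambda = 343 / 1000 = 0.343 m
N = 2 * 1.588 / 0.343 = 9.2595


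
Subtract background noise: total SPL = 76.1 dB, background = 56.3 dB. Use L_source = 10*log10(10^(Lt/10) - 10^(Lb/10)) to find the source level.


10^(76.1/10) = 4.0738e+07
10^(56.3/10) = 426580
Difference = 4.0738e+07 - 426580 = 4.03114e+07
L_source = 10*log10(4.03114e+07) = 76.054 dB


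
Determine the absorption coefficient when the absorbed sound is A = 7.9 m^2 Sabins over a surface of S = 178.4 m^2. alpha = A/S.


Absorption coefficient = absorbed power / incident power
alpha = A / S = 7.9 / 178.4 = 0.044283


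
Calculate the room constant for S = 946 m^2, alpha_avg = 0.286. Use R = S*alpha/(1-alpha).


R = 946 * 0.286 / (1 - 0.286) = 378.93 m^2


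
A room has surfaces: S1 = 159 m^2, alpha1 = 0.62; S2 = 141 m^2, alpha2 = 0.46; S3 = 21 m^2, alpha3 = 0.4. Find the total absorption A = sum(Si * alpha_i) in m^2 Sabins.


159 * 0.62 = 98.58
141 * 0.46 = 64.86
21 * 0.4 = 8.4
A_total = 98.58 + 64.86 + 8.4 = 171.84 m^2


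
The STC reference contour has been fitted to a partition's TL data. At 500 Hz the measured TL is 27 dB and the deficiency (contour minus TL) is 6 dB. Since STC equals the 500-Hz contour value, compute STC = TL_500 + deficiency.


By ASTM E413, STC = value of the fitted reference contour at 500 Hz.
Contour value at 500 Hz = TL_500 + deficiency = 27 + 6 = 33
STC = 33


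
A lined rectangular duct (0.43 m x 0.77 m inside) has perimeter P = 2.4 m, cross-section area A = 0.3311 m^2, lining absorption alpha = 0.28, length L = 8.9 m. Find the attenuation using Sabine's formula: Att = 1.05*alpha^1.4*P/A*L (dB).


alpha^1.4 = 0.28^1.4 = 0.168276
Attenuation rate = 1.05 * alpha^1.4 * P / A
= 1.05 * 0.168276 * 2.4 / 0.3311 = 1.28075 dB/m
Total Att = 1.28075 * 8.9 = 11.399 dB


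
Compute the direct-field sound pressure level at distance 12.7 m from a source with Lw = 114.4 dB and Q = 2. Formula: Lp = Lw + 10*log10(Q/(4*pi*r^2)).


4*pi*r^2 = 4*pi*12.7^2 = 2026.83 m^2
Q / (4*pi*r^2) = 2 / 2026.83 = 0.000986763
Lp = 114.4 + 10*log10(0.000986763) = 84.342 dB


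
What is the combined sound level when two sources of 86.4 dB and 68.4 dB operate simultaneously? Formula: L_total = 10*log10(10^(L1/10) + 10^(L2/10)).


10^(86.4/10) = 4.36516e+08
10^(68.4/10) = 6.91831e+06
Sum = 4.36516e+08 + 6.91831e+06 = 4.43434e+08
L_total = 10*log10(4.43434e+08) = 86.468 dB


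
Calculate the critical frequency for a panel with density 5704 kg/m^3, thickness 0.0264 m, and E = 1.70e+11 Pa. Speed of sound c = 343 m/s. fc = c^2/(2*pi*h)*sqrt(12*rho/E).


12*rho/E = 12*5704/1.70e+11 = 4.02635e-07
sqrt(12*rho/E) = sqrt(4.02635e-07) = 0.000634535
c^2/(2*pi*h) = 343^2/(2*pi*0.0264) = 709258
fc = 709258 * 0.000634535 = 450.05 Hz


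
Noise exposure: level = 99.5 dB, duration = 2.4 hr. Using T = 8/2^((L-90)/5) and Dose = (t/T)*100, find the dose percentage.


T_allowed = 8 / 2^((99.5 - 90)/5) = 2.14355 hr
Dose = 2.4 / 2.14355 * 100 = 111.96 %


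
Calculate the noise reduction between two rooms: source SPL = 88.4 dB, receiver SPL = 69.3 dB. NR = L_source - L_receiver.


NR = L_source - L_receiver (difference between source and receiving room levels)
NR = 88.4 - 69.3 = 19.1 dB


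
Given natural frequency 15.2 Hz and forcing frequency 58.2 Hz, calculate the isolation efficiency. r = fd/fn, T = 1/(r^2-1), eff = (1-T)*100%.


r = 58.2 / 15.2 = 3.82895
r^2 - 1 = 3.82895^2 - 1 = 13.6609
T = 1/13.6609 = 0.0732016
Efficiency = (1 - 0.0732016)*100 = 92.68 %


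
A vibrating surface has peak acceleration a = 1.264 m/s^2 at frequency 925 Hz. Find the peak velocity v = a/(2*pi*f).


omega = 2*pi*f = 2*pi*925 = 5811.95 rad/s
v = a / omega = 1.264 / 5811.95 = 0.00021748 m/s


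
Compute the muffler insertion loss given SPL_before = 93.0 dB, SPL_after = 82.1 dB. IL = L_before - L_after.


Insertion loss = SPL without muffler - SPL with muffler
IL = 93.0 - 82.1 = 10.9 dB


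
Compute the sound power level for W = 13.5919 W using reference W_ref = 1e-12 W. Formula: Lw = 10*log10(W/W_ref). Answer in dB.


W / W_ref = 13.5919 / 1e-12 = 1.35919e+13
Lw = 10 * log10(1.35919e+13) = 131.33 dB


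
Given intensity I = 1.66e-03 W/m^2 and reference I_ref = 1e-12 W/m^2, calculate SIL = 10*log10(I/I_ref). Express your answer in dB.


I / I_ref = 1.66e-03 / 1e-12 = 1.66e+09
SIL = 10 * log10(1.66e+09) = 92.201 dB


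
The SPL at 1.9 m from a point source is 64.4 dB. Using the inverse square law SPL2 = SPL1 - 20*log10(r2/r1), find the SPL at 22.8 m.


r2/r1 = 22.8/1.9 = 12
Correction = 20*log10(12) = 21.5836 dB
SPL2 = 64.4 - 21.5836 = 42.816 dB


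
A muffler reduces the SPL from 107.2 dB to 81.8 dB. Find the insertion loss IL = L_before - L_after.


Insertion loss = SPL without muffler - SPL with muffler
IL = 107.2 - 81.8 = 25.4 dB


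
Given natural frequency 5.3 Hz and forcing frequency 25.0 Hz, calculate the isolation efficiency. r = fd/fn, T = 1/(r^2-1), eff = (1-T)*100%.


r = 25.0 / 5.3 = 4.71698
r^2 - 1 = 4.71698^2 - 1 = 21.2499
T = 1/21.2499 = 0.047059
Efficiency = (1 - 0.047059)*100 = 95.294 %


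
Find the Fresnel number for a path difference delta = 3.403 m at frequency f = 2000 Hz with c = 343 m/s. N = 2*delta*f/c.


N = 2*delta*f/c = 2*delta/lambda, where lambda = c/f
lambda = 343 / 2000 = 0.1715 m
N = 2 * 3.403 / 0.1715 = 39.685


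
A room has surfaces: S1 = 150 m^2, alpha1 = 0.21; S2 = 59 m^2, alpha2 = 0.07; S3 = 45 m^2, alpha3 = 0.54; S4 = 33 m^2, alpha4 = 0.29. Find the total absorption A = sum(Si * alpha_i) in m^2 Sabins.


150 * 0.21 = 31.5
59 * 0.07 = 4.13
45 * 0.54 = 24.3
33 * 0.29 = 9.57
A_total = 31.5 + 4.13 + 24.3 + 9.57 = 69.5 m^2


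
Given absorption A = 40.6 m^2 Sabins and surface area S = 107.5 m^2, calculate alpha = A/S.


Absorption coefficient = absorbed power / incident power
alpha = A / S = 40.6 / 107.5 = 0.37767


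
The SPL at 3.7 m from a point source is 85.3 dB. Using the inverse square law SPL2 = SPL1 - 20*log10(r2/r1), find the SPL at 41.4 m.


r2/r1 = 41.4/3.7 = 11.1892
Correction = 20*log10(11.1892) = 20.976 dB
SPL2 = 85.3 - 20.976 = 64.324 dB


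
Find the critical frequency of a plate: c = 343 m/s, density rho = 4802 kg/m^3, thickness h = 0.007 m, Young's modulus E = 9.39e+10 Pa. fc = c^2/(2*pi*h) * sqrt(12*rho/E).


12*rho/E = 12*4802/9.39e+10 = 6.13674e-07
sqrt(12*rho/E) = sqrt(6.13674e-07) = 0.000783373
c^2/(2*pi*h) = 343^2/(2*pi*0.007) = 2.67492e+06
fc = 2.67492e+06 * 0.000783373 = 2095.5 Hz


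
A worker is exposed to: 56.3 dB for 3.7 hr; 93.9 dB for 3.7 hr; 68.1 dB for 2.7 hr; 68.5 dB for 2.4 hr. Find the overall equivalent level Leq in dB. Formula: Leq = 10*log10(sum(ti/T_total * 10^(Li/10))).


T_total = 3.7 + 3.7 + 2.7 + 2.4 = 12.5 hr
(3.7/12.5) * 10^(56.3/10) = 126268
(3.7/12.5) * 10^(93.9/10) = 7.26594e+08
(2.7/12.5) * 10^(68.1/10) = 1.39461e+06
(2.4/12.5) * 10^(68.5/10) = 1.35926e+06
Sum = 126268 + 7.26594e+08 + 1.39461e+06 + 1.35926e+06 = 7.29474e+08
Leq = 10*log10(7.29474e+08) = 88.63 dB


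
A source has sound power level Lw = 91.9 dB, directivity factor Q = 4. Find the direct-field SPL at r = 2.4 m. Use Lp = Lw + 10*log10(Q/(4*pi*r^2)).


4*pi*r^2 = 4*pi*2.4^2 = 72.3823 m^2
Q / (4*pi*r^2) = 4 / 72.3823 = 0.0552621
Lp = 91.9 + 10*log10(0.0552621) = 79.324 dB


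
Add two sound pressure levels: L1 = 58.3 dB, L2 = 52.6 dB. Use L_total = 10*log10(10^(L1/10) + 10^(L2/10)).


10^(58.3/10) = 676083
10^(52.6/10) = 181970
Sum = 676083 + 181970 = 858053
L_total = 10*log10(858053) = 59.335 dB


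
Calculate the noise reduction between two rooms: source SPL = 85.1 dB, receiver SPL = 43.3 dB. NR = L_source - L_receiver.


NR = L_source - L_receiver (difference between source and receiving room levels)
NR = 85.1 - 43.3 = 41.8 dB


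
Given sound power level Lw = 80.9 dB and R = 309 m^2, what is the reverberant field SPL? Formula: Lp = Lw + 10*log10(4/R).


4/R = 4/309 = 0.012945
Lp = 80.9 + 10*log10(0.012945) = 62.021 dB


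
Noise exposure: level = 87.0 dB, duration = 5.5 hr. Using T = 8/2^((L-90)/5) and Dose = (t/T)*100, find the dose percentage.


T_allowed = 8 / 2^((87.0 - 90)/5) = 12.1257 hr
Dose = 5.5 / 12.1257 * 100 = 45.358 %


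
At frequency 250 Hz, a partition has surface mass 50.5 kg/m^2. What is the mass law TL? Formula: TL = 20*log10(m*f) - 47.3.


m * f = 50.5 * 250 = 12625
20*log10(12625) = 82.0246 dB
TL = 82.0246 - 47.3 = 34.725 dB


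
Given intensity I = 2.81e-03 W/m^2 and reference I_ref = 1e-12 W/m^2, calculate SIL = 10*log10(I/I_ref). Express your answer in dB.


I / I_ref = 2.81e-03 / 1e-12 = 2.81e+09
SIL = 10 * log10(2.81e+09) = 94.487 dB


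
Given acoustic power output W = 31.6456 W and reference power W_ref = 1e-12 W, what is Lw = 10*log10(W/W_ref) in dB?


W / W_ref = 31.6456 / 1e-12 = 3.16456e+13
Lw = 10 * log10(3.16456e+13) = 135 dB


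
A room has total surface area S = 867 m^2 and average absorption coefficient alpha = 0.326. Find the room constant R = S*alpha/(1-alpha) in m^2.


R = 867 * 0.326 / (1 - 0.326) = 419.35 m^2


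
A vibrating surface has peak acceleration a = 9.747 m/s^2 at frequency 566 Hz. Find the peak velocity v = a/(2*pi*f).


omega = 2*pi*f = 2*pi*566 = 3556.28 rad/s
v = a / omega = 9.747 / 3556.28 = 0.0027408 m/s


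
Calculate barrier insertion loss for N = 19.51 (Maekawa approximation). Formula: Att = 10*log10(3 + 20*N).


3 + 20*N = 3 + 20*19.51 = 393.2
Att = 10*log10(393.2) = 25.946 dB


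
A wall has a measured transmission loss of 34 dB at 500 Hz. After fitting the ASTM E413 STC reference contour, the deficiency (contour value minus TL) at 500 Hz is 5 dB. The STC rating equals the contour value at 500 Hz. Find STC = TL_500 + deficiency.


By ASTM E413, STC = value of the fitted reference contour at 500 Hz.
Contour value at 500 Hz = TL_500 + deficiency = 34 + 5 = 39
STC = 39


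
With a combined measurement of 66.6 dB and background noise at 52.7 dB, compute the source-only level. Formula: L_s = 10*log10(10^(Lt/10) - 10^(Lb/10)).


10^(66.6/10) = 4.57088e+06
10^(52.7/10) = 186209
Difference = 4.57088e+06 - 186209 = 4.38467e+06
L_source = 10*log10(4.38467e+06) = 66.419 dB


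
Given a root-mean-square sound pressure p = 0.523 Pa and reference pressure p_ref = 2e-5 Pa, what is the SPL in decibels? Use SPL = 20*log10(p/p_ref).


p / p_ref = 0.523 / 2e-5 = 26150
SPL = 20 * log10(26150) = 88.349 dB


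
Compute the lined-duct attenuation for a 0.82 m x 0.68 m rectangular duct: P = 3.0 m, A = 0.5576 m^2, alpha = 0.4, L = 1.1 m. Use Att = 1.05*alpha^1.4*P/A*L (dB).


alpha^1.4 = 0.4^1.4 = 0.277258
Attenuation rate = 1.05 * alpha^1.4 * P / A
= 1.05 * 0.277258 * 3.0 / 0.5576 = 1.56629 dB/m
Total Att = 1.56629 * 1.1 = 1.7229 dB


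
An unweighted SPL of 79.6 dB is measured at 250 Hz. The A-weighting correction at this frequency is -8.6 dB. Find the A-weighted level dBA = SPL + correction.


A-weighting table: 250 Hz -> -8.6 dB correction
SPL_A = SPL + correction = 79.6 + (-8.6) = 71 dBA


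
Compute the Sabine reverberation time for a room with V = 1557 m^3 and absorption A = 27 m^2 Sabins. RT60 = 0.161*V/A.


RT60 = 0.161 * 1557 / 27 = 9.2843 s


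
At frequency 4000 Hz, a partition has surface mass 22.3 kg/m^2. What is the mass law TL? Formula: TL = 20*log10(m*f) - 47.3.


m * f = 22.3 * 4000 = 89200
20*log10(89200) = 99.0073 dB
TL = 99.0073 - 47.3 = 51.707 dB


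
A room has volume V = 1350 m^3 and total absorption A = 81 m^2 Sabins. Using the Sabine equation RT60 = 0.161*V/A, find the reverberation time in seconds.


RT60 = 0.161 * 1350 / 81 = 2.6833 s


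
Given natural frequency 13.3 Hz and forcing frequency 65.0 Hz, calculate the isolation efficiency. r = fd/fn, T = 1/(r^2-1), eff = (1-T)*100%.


r = 65.0 / 13.3 = 4.88722
r^2 - 1 = 4.88722^2 - 1 = 22.8849
T = 1/22.8849 = 0.0436969
Efficiency = (1 - 0.0436969)*100 = 95.63 %


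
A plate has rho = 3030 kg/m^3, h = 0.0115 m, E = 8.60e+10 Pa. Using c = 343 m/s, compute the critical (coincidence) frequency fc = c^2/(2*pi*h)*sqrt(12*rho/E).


12*rho/E = 12*3030/8.60e+10 = 4.22791e-07
sqrt(12*rho/E) = sqrt(4.22791e-07) = 0.000650224
c^2/(2*pi*h) = 343^2/(2*pi*0.0115) = 1.62821e+06
fc = 1.62821e+06 * 0.000650224 = 1058.7 Hz


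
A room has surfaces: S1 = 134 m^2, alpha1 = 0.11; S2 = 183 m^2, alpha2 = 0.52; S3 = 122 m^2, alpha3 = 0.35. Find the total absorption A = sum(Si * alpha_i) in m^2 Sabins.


134 * 0.11 = 14.74
183 * 0.52 = 95.16
122 * 0.35 = 42.7
A_total = 14.74 + 95.16 + 42.7 = 152.6 m^2


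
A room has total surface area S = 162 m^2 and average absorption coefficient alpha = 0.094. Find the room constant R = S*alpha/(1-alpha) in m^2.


R = 162 * 0.094 / (1 - 0.094) = 16.808 m^2


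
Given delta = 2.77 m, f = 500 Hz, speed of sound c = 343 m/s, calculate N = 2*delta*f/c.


N = 2*delta*f/c = 2*delta/lambda, where lambda = c/f
lambda = 343 / 500 = 0.686 m
N = 2 * 2.77 / 0.686 = 8.0758


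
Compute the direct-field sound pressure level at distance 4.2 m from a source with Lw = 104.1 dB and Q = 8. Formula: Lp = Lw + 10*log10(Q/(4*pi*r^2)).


4*pi*r^2 = 4*pi*4.2^2 = 221.671 m^2
Q / (4*pi*r^2) = 8 / 221.671 = 0.0360895
Lp = 104.1 + 10*log10(0.0360895) = 89.674 dB


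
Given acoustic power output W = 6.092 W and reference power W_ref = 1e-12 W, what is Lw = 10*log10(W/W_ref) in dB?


W / W_ref = 6.092 / 1e-12 = 6.092e+12
Lw = 10 * log10(6.092e+12) = 127.85 dB


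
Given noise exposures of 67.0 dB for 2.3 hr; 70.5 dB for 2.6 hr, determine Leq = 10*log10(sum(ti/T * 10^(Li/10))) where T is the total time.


T_total = 2.3 + 2.6 = 4.9 hr
(2.3/4.9) * 10^(67.0/10) = 2.35251e+06
(2.6/4.9) * 10^(70.5/10) = 5.95357e+06
Sum = 2.35251e+06 + 5.95357e+06 = 8.30608e+06
Leq = 10*log10(8.30608e+06) = 69.194 dB


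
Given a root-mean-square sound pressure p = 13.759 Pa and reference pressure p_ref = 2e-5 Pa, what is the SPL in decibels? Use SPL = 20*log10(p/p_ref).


p / p_ref = 13.759 / 2e-5 = 687950
SPL = 20 * log10(687950) = 116.75 dB


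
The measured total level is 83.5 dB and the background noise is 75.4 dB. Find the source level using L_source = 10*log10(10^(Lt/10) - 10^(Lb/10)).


10^(83.5/10) = 2.23872e+08
10^(75.4/10) = 3.46737e+07
Difference = 2.23872e+08 - 3.46737e+07 = 1.89198e+08
L_source = 10*log10(1.89198e+08) = 82.769 dB


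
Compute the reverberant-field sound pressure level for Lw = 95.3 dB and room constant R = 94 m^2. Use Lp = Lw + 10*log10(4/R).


4/R = 4/94 = 0.0425532
Lp = 95.3 + 10*log10(0.0425532) = 81.589 dB


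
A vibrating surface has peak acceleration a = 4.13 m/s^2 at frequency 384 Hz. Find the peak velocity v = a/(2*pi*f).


omega = 2*pi*f = 2*pi*384 = 2412.74 rad/s
v = a / omega = 4.13 / 2412.74 = 0.0017117 m/s


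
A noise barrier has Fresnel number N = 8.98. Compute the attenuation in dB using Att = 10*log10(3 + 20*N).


3 + 20*N = 3 + 20*8.98 = 182.6
Att = 10*log10(182.6) = 22.615 dB


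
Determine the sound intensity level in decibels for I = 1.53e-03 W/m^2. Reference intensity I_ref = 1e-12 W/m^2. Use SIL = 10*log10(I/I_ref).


I / I_ref = 1.53e-03 / 1e-12 = 1.53e+09
SIL = 10 * log10(1.53e+09) = 91.847 dB


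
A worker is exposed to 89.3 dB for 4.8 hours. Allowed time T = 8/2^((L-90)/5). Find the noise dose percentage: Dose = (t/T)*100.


T_allowed = 8 / 2^((89.3 - 90)/5) = 8.81524 hr
Dose = 4.8 / 8.81524 * 100 = 54.451 %


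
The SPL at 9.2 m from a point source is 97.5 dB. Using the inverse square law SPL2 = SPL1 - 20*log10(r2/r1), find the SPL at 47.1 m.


r2/r1 = 47.1/9.2 = 5.11957
Correction = 20*log10(5.11957) = 14.1847 dB
SPL2 = 97.5 - 14.1847 = 83.315 dB


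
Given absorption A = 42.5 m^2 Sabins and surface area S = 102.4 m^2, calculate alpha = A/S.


Absorption coefficient = absorbed power / incident power
alpha = A / S = 42.5 / 102.4 = 0.41504


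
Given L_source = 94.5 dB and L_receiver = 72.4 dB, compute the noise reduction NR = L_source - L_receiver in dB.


NR = L_source - L_receiver (difference between source and receiving room levels)
NR = 94.5 - 72.4 = 22.1 dB


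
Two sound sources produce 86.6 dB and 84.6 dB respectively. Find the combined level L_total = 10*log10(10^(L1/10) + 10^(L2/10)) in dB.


10^(86.6/10) = 4.57088e+08
10^(84.6/10) = 2.88403e+08
Sum = 4.57088e+08 + 2.88403e+08 = 7.45491e+08
L_total = 10*log10(7.45491e+08) = 88.724 dB


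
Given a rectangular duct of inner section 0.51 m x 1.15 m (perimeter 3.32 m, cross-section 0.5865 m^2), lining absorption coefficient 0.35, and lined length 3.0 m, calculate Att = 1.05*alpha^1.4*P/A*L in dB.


alpha^1.4 = 0.35^1.4 = 0.229983
Attenuation rate = 1.05 * alpha^1.4 * P / A
= 1.05 * 0.229983 * 3.32 / 0.5865 = 1.36696 dB/m
Total Att = 1.36696 * 3.0 = 4.1009 dB


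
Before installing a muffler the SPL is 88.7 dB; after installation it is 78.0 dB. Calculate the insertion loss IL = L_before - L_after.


Insertion loss = SPL without muffler - SPL with muffler
IL = 88.7 - 78.0 = 10.7 dB


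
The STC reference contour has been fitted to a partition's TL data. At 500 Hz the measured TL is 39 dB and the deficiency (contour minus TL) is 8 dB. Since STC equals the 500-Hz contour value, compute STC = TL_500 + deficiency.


By ASTM E413, STC = value of the fitted reference contour at 500 Hz.
Contour value at 500 Hz = TL_500 + deficiency = 39 + 8 = 47
STC = 47


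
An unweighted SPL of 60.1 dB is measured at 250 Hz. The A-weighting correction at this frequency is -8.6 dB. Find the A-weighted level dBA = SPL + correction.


A-weighting table: 250 Hz -> -8.6 dB correction
SPL_A = SPL + correction = 60.1 + (-8.6) = 51.5 dBA


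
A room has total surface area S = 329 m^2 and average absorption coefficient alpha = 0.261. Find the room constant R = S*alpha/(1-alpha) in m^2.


R = 329 * 0.261 / (1 - 0.261) = 116.2 m^2


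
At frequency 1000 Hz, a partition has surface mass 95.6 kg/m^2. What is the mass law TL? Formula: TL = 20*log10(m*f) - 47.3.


m * f = 95.6 * 1000 = 95600
20*log10(95600) = 99.6092 dB
TL = 99.6092 - 47.3 = 52.309 dB


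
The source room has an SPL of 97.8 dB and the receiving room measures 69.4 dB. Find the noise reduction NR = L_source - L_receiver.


NR = L_source - L_receiver (difference between source and receiving room levels)
NR = 97.8 - 69.4 = 28.4 dB


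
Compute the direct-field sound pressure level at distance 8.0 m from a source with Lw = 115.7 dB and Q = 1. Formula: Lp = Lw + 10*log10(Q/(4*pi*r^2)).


4*pi*r^2 = 4*pi*8.0^2 = 804.248 m^2
Q / (4*pi*r^2) = 1 / 804.248 = 0.0012434
Lp = 115.7 + 10*log10(0.0012434) = 86.646 dB


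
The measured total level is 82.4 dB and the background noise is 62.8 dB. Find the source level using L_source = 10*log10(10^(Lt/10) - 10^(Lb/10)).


10^(82.4/10) = 1.7378e+08
10^(62.8/10) = 1.90546e+06
Difference = 1.7378e+08 - 1.90546e+06 = 1.71875e+08
L_source = 10*log10(1.71875e+08) = 82.352 dB


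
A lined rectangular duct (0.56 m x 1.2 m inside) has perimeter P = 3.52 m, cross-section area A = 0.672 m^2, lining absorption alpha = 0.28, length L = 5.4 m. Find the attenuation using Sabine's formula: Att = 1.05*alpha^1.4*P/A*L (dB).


alpha^1.4 = 0.28^1.4 = 0.168276
Attenuation rate = 1.05 * alpha^1.4 * P / A
= 1.05 * 0.168276 * 3.52 / 0.672 = 0.925518 dB/m
Total Att = 0.925518 * 5.4 = 4.9978 dB


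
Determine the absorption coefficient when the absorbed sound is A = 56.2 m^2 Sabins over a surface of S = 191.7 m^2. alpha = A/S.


Absorption coefficient = absorbed power / incident power
alpha = A / S = 56.2 / 191.7 = 0.29317


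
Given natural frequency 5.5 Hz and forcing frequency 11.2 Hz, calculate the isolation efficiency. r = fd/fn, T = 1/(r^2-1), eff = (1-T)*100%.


r = 11.2 / 5.5 = 2.03636
r^2 - 1 = 2.03636^2 - 1 = 3.14676
T = 1/3.14676 = 0.317787
Efficiency = (1 - 0.317787)*100 = 68.221 %


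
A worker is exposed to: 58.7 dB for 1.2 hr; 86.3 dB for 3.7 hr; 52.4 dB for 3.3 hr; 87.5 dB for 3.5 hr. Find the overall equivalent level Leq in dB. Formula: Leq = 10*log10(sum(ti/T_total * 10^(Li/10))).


T_total = 1.2 + 3.7 + 3.3 + 3.5 = 11.7 hr
(1.2/11.7) * 10^(58.7/10) = 76031.8
(3.7/11.7) * 10^(86.3/10) = 1.34901e+08
(3.3/11.7) * 10^(52.4/10) = 49014.9
(3.5/11.7) * 10^(87.5/10) = 1.68222e+08
Sum = 76031.8 + 1.34901e+08 + 49014.9 + 1.68222e+08 = 3.03248e+08
Leq = 10*log10(3.03248e+08) = 84.818 dB


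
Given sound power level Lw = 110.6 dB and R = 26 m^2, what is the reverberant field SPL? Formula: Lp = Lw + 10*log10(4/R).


4/R = 4/26 = 0.153846
Lp = 110.6 + 10*log10(0.153846) = 102.47 dB


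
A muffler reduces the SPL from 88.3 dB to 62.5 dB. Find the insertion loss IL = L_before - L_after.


Insertion loss = SPL without muffler - SPL with muffler
IL = 88.3 - 62.5 = 25.8 dB


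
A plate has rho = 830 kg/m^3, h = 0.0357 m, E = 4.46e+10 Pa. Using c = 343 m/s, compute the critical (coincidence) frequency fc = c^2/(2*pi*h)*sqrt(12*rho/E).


12*rho/E = 12*830/4.46e+10 = 2.23318e-07
sqrt(12*rho/E) = sqrt(2.23318e-07) = 0.000472565
c^2/(2*pi*h) = 343^2/(2*pi*0.0357) = 524494
fc = 524494 * 0.000472565 = 247.86 Hz


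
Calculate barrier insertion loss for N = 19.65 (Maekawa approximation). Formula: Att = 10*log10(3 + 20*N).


3 + 20*N = 3 + 20*19.65 = 396
Att = 10*log10(396) = 25.977 dB


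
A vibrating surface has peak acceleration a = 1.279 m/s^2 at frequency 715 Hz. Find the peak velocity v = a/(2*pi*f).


omega = 2*pi*f = 2*pi*715 = 4492.48 rad/s
v = a / omega = 1.279 / 4492.48 = 0.0002847 m/s


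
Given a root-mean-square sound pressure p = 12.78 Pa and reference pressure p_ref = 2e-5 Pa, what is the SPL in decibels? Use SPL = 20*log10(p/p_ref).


p / p_ref = 12.78 / 2e-5 = 639000
SPL = 20 * log10(639000) = 116.11 dB


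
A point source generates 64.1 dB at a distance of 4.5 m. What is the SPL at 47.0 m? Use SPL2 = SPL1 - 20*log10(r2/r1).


r2/r1 = 47.0/4.5 = 10.4444
Correction = 20*log10(10.4444) = 20.3777 dB
SPL2 = 64.1 - 20.3777 = 43.722 dB


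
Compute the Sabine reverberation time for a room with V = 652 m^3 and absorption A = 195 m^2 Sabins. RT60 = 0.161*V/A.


RT60 = 0.161 * 652 / 195 = 0.53832 s


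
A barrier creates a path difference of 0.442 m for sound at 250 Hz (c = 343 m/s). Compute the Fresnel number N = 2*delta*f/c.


N = 2*delta*f/c = 2*delta/lambda, where lambda = c/f
lambda = 343 / 250 = 1.372 m
N = 2 * 0.442 / 1.372 = 0.64431


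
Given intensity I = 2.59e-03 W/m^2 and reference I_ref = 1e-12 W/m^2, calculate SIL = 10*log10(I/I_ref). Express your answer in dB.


I / I_ref = 2.59e-03 / 1e-12 = 2.59e+09
SIL = 10 * log10(2.59e+09) = 94.133 dB


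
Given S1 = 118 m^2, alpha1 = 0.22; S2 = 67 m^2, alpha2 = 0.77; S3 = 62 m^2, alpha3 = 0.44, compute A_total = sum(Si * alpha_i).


118 * 0.22 = 25.96
67 * 0.77 = 51.59
62 * 0.44 = 27.28
A_total = 25.96 + 51.59 + 27.28 = 104.83 m^2


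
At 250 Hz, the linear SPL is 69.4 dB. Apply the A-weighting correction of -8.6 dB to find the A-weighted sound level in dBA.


A-weighting table: 250 Hz -> -8.6 dB correction
SPL_A = SPL + correction = 69.4 + (-8.6) = 60.8 dBA


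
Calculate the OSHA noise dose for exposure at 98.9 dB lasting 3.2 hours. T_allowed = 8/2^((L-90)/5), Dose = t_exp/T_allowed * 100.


T_allowed = 8 / 2^((98.9 - 90)/5) = 2.32947 hr
Dose = 3.2 / 2.32947 * 100 = 137.37 %


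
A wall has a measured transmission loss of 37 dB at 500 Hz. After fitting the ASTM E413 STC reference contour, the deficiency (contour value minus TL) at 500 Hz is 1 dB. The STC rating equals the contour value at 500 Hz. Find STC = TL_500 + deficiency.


By ASTM E413, STC = value of the fitted reference contour at 500 Hz.
Contour value at 500 Hz = TL_500 + deficiency = 37 + 1 = 38
STC = 38


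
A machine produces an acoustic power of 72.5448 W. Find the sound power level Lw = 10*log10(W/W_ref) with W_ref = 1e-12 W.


W / W_ref = 72.5448 / 1e-12 = 7.25448e+13
Lw = 10 * log10(7.25448e+13) = 138.61 dB


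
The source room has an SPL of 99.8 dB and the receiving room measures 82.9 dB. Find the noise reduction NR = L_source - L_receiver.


NR = L_source - L_receiver (difference between source and receiving room levels)
NR = 99.8 - 82.9 = 16.9 dB


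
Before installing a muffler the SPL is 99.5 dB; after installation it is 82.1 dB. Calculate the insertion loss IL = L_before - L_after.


Insertion loss = SPL without muffler - SPL with muffler
IL = 99.5 - 82.1 = 17.4 dB


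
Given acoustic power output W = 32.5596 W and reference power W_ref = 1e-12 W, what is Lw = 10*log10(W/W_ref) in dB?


W / W_ref = 32.5596 / 1e-12 = 3.25596e+13
Lw = 10 * log10(3.25596e+13) = 135.13 dB


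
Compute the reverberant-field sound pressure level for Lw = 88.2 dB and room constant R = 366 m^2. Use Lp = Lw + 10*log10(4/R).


4/R = 4/366 = 0.010929
Lp = 88.2 + 10*log10(0.010929) = 68.586 dB


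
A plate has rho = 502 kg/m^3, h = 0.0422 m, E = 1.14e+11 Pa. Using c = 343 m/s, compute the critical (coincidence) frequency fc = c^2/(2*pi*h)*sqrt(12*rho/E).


12*rho/E = 12*502/1.14e+11 = 5.28421e-08
sqrt(12*rho/E) = sqrt(5.28421e-08) = 0.000229874
c^2/(2*pi*h) = 343^2/(2*pi*0.0422) = 443707
fc = 443707 * 0.000229874 = 102 Hz


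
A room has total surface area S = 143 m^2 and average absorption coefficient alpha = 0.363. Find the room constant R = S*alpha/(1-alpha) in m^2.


R = 143 * 0.363 / (1 - 0.363) = 81.49 m^2


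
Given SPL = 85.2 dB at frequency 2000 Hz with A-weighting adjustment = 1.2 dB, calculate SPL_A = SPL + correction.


A-weighting table: 2000 Hz -> 1.2 dB correction
SPL_A = SPL + correction = 85.2 + (1.2) = 86.4 dBA


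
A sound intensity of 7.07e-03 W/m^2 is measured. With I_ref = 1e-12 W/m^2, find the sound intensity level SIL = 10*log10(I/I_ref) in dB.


I / I_ref = 7.07e-03 / 1e-12 = 7.07e+09
SIL = 10 * log10(7.07e+09) = 98.494 dB


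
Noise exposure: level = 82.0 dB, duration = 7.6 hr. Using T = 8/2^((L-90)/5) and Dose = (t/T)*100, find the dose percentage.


T_allowed = 8 / 2^((82.0 - 90)/5) = 24.2515 hr
Dose = 7.6 / 24.2515 * 100 = 31.338 %


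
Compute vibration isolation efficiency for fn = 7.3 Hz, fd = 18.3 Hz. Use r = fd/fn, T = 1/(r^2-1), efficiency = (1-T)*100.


r = 18.3 / 7.3 = 2.50685
r^2 - 1 = 2.50685^2 - 1 = 5.2843
T = 1/5.2843 = 0.18924
Efficiency = (1 - 0.18924)*100 = 81.076 %


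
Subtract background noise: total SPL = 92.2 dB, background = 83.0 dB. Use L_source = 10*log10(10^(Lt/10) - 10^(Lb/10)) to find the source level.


10^(92.2/10) = 1.65959e+09
10^(83.0/10) = 1.99526e+08
Difference = 1.65959e+09 - 1.99526e+08 = 1.46006e+09
L_source = 10*log10(1.46006e+09) = 91.644 dB


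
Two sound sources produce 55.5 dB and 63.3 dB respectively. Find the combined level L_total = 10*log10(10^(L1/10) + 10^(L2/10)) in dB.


10^(55.5/10) = 354813
10^(63.3/10) = 2.13796e+06
Sum = 354813 + 2.13796e+06 = 2.49277e+06
L_total = 10*log10(2.49277e+06) = 63.967 dB


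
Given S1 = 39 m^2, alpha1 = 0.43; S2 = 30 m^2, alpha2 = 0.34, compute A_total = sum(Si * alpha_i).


39 * 0.43 = 16.77
30 * 0.34 = 10.2
A_total = 16.77 + 10.2 = 26.97 m^2


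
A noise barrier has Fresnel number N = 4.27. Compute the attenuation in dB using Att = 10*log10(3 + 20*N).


3 + 20*N = 3 + 20*4.27 = 88.4
Att = 10*log10(88.4) = 19.465 dB


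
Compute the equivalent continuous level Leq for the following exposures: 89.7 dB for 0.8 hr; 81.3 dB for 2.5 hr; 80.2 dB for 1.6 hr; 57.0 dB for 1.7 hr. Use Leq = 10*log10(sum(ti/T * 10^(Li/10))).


T_total = 0.8 + 2.5 + 1.6 + 1.7 = 6.6 hr
(0.8/6.6) * 10^(89.7/10) = 1.13122e+08
(2.5/6.6) * 10^(81.3/10) = 5.10971e+07
(1.6/6.6) * 10^(80.2/10) = 2.53849e+07
(1.7/6.6) * 10^(57.0/10) = 129094
Sum = 1.13122e+08 + 5.10971e+07 + 2.53849e+07 + 129094 = 1.89733e+08
Leq = 10*log10(1.89733e+08) = 82.781 dB


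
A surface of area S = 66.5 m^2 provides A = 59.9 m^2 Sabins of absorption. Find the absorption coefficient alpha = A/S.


Absorption coefficient = absorbed power / incident power
alpha = A / S = 59.9 / 66.5 = 0.90075


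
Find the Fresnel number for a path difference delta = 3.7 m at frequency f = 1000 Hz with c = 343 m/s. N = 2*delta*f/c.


N = 2*delta*f/c = 2*delta/lambda, where lambda = c/f
lambda = 343 / 1000 = 0.343 m
N = 2 * 3.7 / 0.343 = 21.574


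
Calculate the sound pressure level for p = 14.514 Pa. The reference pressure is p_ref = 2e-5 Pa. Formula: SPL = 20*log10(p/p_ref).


p / p_ref = 14.514 / 2e-5 = 725700
SPL = 20 * log10(725700) = 117.22 dB


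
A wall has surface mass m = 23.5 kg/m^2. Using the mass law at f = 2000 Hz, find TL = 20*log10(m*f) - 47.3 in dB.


m * f = 23.5 * 2000 = 47000
20*log10(47000) = 93.442 dB
TL = 93.442 - 47.3 = 46.142 dB


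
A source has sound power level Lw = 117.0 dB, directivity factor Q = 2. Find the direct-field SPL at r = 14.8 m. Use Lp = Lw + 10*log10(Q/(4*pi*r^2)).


4*pi*r^2 = 4*pi*14.8^2 = 2752.54 m^2
Q / (4*pi*r^2) = 2 / 2752.54 = 0.000726602
Lp = 117.0 + 10*log10(0.000726602) = 85.613 dB


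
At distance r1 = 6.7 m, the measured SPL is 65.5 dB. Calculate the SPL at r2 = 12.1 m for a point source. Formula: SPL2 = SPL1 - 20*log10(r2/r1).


r2/r1 = 12.1/6.7 = 1.80597
Correction = 20*log10(1.80597) = 5.13421 dB
SPL2 = 65.5 - 5.13421 = 60.366 dB


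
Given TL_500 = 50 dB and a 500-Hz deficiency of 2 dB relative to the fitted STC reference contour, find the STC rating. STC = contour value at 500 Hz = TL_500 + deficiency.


By ASTM E413, STC = value of the fitted reference contour at 500 Hz.
Contour value at 500 Hz = TL_500 + deficiency = 50 + 2 = 52
STC = 52


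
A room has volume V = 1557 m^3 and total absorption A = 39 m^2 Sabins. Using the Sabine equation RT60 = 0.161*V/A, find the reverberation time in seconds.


RT60 = 0.161 * 1557 / 39 = 6.4276 s


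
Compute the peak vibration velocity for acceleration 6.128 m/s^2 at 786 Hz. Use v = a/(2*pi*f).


omega = 2*pi*f = 2*pi*786 = 4938.58 rad/s
v = a / omega = 6.128 / 4938.58 = 0.0012408 m/s


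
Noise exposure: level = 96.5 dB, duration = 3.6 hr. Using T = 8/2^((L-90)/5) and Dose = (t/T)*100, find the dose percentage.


T_allowed = 8 / 2^((96.5 - 90)/5) = 3.24901 hr
Dose = 3.6 / 3.24901 * 100 = 110.8 %


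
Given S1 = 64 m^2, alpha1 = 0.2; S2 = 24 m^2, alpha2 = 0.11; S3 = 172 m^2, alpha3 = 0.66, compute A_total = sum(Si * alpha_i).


64 * 0.2 = 12.8
24 * 0.11 = 2.64
172 * 0.66 = 113.52
A_total = 12.8 + 2.64 + 113.52 = 128.96 m^2


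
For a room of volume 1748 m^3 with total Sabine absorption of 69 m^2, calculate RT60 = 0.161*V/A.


RT60 = 0.161 * 1748 / 69 = 4.0787 s


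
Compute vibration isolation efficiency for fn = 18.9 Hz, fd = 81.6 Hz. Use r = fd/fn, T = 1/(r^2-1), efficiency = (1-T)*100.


r = 81.6 / 18.9 = 4.31746
r^2 - 1 = 4.31746^2 - 1 = 17.6405
T = 1/17.6405 = 0.0566877
Efficiency = (1 - 0.0566877)*100 = 94.331 %


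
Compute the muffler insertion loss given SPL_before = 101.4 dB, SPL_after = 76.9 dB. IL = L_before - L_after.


Insertion loss = SPL without muffler - SPL with muffler
IL = 101.4 - 76.9 = 24.5 dB


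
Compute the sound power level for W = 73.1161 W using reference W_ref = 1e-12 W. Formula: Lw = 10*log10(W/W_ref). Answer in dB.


W / W_ref = 73.1161 / 1e-12 = 7.31161e+13
Lw = 10 * log10(7.31161e+13) = 138.64 dB


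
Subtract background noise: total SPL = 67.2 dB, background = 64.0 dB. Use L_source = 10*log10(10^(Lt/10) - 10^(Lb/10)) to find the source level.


10^(67.2/10) = 5.24807e+06
10^(64.0/10) = 2.51189e+06
Difference = 5.24807e+06 - 2.51189e+06 = 2.73618e+06
L_source = 10*log10(2.73618e+06) = 64.371 dB


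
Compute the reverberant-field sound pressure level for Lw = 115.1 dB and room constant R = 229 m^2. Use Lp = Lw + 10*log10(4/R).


4/R = 4/229 = 0.0174672
Lp = 115.1 + 10*log10(0.0174672) = 97.522 dB


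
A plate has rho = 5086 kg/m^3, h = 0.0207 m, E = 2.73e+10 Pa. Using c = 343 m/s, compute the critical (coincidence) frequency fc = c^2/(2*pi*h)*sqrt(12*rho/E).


12*rho/E = 12*5086/2.73e+10 = 2.2356e-06
sqrt(12*rho/E) = sqrt(2.2356e-06) = 0.00149519
c^2/(2*pi*h) = 343^2/(2*pi*0.0207) = 904561
fc = 904561 * 0.00149519 = 1352.5 Hz


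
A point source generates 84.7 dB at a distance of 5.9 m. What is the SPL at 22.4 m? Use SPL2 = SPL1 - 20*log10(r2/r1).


r2/r1 = 22.4/5.9 = 3.79661
Correction = 20*log10(3.79661) = 11.5879 dB
SPL2 = 84.7 - 11.5879 = 73.112 dB


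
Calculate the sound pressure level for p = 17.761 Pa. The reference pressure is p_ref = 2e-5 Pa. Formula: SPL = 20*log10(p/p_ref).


p / p_ref = 17.761 / 2e-5 = 888050
SPL = 20 * log10(888050) = 118.97 dB


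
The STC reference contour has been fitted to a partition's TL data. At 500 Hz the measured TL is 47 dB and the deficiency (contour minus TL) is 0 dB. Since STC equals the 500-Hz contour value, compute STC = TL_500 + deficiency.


By ASTM E413, STC = value of the fitted reference contour at 500 Hz.
Contour value at 500 Hz = TL_500 + deficiency = 47 + 0 = 47
STC = 47


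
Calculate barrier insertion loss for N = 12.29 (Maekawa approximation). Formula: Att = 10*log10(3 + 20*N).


3 + 20*N = 3 + 20*12.29 = 248.8
Att = 10*log10(248.8) = 23.959 dB


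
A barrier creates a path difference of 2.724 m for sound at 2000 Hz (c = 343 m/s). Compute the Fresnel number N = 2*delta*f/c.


N = 2*delta*f/c = 2*delta/lambda, where lambda = c/f
lambda = 343 / 2000 = 0.1715 m
N = 2 * 2.724 / 0.1715 = 31.767


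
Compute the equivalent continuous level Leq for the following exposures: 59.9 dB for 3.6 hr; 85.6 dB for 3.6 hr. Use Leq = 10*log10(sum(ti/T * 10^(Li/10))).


T_total = 3.6 + 3.6 = 7.2 hr
(3.6/7.2) * 10^(59.9/10) = 488619
(3.6/7.2) * 10^(85.6/10) = 1.81539e+08
Sum = 488619 + 1.81539e+08 = 1.82028e+08
Leq = 10*log10(1.82028e+08) = 82.601 dB


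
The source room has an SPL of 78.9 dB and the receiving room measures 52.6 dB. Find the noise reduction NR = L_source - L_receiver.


NR = L_source - L_receiver (difference between source and receiving room levels)
NR = 78.9 - 52.6 = 26.3 dB
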